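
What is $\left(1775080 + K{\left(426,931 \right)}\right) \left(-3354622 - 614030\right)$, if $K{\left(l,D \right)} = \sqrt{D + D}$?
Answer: $-7044674792160 - 27780564 \sqrt{38} \approx -7.0448 \cdot 10^{12}$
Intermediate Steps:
$K{\left(l,D \right)} = \sqrt{2} \sqrt{D}$ ($K{\left(l,D \right)} = \sqrt{2 D} = \sqrt{2} \sqrt{D}$)
$\left(1775080 + K{\left(426,931 \right)}\right) \left(-3354622 - 614030\right) = \left(1775080 + \sqrt{2} \sqrt{931}\right) \left(-3354622 - 614030\right) = \left(1775080 + \sqrt{2} \cdot 7 \sqrt{19}\right) \left(-3968652\right) = \left(1775080 + 7 \sqrt{38}\right) \left(-3968652\right) = -7044674792160 - 27780564 \sqrt{38}$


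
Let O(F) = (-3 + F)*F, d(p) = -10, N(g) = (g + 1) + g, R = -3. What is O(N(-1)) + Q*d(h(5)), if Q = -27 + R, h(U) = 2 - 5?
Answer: 304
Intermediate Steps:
h(U) = -3
N(g) = 1 + 2*g (N(g) = (1 + g) + g = 1 + 2*g)
O(F) = F*(-3 + F)
Q = -30 (Q = -27 - 3 = -30)
O(N(-1)) + Q*d(h(5)) = (1 + 2*(-1))*(-3 + (1 + 2*(-1))) - 30*(-10) = (1 - 2)*(-3 + (1 - 2)) + 300 = -(-3 - 1) + 300 = -1*(-4) + 300 = 4 + 300 = 304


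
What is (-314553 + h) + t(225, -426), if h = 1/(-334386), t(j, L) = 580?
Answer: -104988175579/334386 ≈ -3.1397e+5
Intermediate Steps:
h = -1/334386 ≈ -2.9906e-6
(-314553 + h) + t(225, -426) = (-314553 - 1/334386) + 580 = -105182119459/334386 + 580 = -104988175579/334386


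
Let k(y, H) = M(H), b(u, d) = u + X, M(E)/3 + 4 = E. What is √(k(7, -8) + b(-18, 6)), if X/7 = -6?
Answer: 4*I*√6 ≈ 9.798*I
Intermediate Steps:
X = -42 (X = 7*(-6) = -42)
M(E) = -12 + 3*E
b(u, d) = -42 + u (b(u, d) = u - 42 = -42 + u)
k(y, H) = -12 + 3*H
√(k(7, -8) + b(-18, 6)) = √((-12 + 3*(-8)) + (-42 - 18)) = √((-12 - 24) - 60) = √(-36 - 60) = √(-96) = 4*I*√6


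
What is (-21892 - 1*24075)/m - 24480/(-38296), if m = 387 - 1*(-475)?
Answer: -217406309/4126394 ≈ -52.687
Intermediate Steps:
m = 862 (m = 387 + 475 = 862)
(-21892 - 1*24075)/m - 24480/(-38296) = (-21892 - 1*24075)/862 - 24480/(-38296) = (-21892 - 24075)*(1/862) - 24480*(-1/38296) = -45967*1/862 + 3060/4787 = -45967/862 + 3060/4787 = -217406309/4126394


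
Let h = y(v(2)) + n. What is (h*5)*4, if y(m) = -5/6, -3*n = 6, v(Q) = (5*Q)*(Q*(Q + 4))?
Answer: -170/3 ≈ -56.667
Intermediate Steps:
v(Q) = 5*Q**2*(4 + Q) (v(Q) = (5*Q)*(Q*(4 + Q)) = 5*Q**2*(4 + Q))
n = -2 (n = -1/3*6 = -2)
y(m) = -5/6 (y(m) = -5*1/6 = -5/6)
h = -17/6 (h = -5/6 - 2 = -17/6 ≈ -2.8333)
(h*5)*4 = -17/6*5*4 = -85/6*4 = -170/3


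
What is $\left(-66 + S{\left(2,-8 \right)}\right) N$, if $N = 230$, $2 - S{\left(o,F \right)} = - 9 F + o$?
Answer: $-31740$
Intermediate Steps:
$S{\left(o,F \right)} = 2 - o + 9 F$ ($S{\left(o,F \right)} = 2 - \left(- 9 F + o\right) = 2 - \left(o - 9 F\right) = 2 + \left(- o + 9 F\right) = 2 - o + 9 F$)
$\left(-66 + S{\left(2,-8 \right)}\right) N = \left(-66 + \left(2 - 2 + 9 \left(-8\right)\right)\right) 230 = \left(-66 - 72\right) 230 = \left(-138\right) 230 = -31740$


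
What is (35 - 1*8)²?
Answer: 729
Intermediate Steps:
(35 - 1*8)² = (35 - 8)² = 27² = 729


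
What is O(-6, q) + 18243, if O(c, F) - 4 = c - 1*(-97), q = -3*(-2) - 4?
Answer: 18338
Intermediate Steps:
q = 2 (q = 6 - 4 = 2)
O(c, F) = 101 + c (O(c, F) = 4 + (c - 1*(-97)) = 4 + (c + 97) = 4 + (97 + c) = 101 + c)
O(-6, q) + 18243 = (101 - 6) + 18243 = 95 + 18243 = 18338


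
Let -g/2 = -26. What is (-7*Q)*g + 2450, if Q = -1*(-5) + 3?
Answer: -462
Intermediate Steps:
Q = 8 (Q = 5 + 3 = 8)
g = 52 (g = -2*(-26) = 52)
(-7*Q)*g + 2450 = -7*8*52 + 2450 = -56*52 + 2450 = -2912 + 2450 = -462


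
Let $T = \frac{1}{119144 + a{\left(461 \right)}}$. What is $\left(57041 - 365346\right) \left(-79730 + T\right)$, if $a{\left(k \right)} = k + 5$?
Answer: $\frac{588030453241639}{23922} \approx 2.4581 \cdot 10^{10}$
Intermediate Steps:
$a{\left(k \right)} = 5 + k$
$T = \frac{1}{119610}$ ($T = \frac{1}{119144 + \left(5 + 461\right)} = \frac{1}{119144 + 466} = \frac{1}{119610} \approx 8.3605 \cdot 10^{-6}$)
$\left(57041 - 365346\right) \left(-79730 + T\right) = \left(57041 - 365346\right) \left(-79730 + \frac{1}{119610}\right) = \left(-308305\right) \left(- \frac{9536505299}{119610}\right) = \frac{588030453241639}{23922}$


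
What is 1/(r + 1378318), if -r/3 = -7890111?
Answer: 1/25048651 ≈ 3.9922e-8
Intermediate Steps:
r = 23670333 (r = -3*(-7890111) = 23670333)
1/(r + 1378318) = 1/(23670333 + 1378318) = 1/25048651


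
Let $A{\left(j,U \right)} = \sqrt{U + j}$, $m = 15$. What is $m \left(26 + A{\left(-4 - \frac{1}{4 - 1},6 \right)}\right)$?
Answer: $390 + 5 \sqrt{15} \approx 409.36$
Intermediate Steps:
$m \left(26 + A{\left(-4 - \frac{1}{4 - 1},6 \right)}\right) = 15 \left(26 + \sqrt{6 - \left(4 + \frac{1}{4 - 1}\right)}\right) = 15 \left(26 + \sqrt{6 - \frac{13}{3}}\right) = 15 \left(26 + \sqrt{\frac{5}{3}}\right) = 15 \left(26 + \frac{\sqrt{15}}{3}\right) = 390 + 5 \sqrt{15}$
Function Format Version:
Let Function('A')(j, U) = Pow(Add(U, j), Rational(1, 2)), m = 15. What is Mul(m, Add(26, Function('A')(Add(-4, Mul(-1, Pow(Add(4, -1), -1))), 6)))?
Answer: Add(390, Mul(5, Pow(15, Rational(1, 2)))) ≈ 409.36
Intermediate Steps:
Mul(m, Add(26, Function('A')(Add(-4, Mul(-1, Pow(Add(4, -1), -1))), 6))) = Mul(15, Add(26, Pow(Add(6, Add(-4, Mul(-1, Pow(Add(4, -1), -1)))), Rational(1, 2)))) = Mul(15, Add(26, Pow(Add(6, Add(-4, Mul(-1, Pow(3, -1)))), Rational(1, 2)))) = Mul(15, Add(26, Pow(Add(6, Add(-4, Mul(-1, Rational(1, 3)))), Rational(1, 2)))) = Mul(15, Add(26, Pow(Add(6, Add(-4, Rational(-1, 3))), Rational(1, 2)))) = Mul(15, Add(26, Pow(Add(6, Rational(-13, 3)), Rational(1, 2)))) = Mul(15, Add(26, Pow(Rational(5, 3), Rational(1, 2)))) = Mul(15, Add(26, Mul(Rational(1, 3), Pow(15, Rational(1, 2))))) = Add(390, Mul(5, Pow(15, Rational(1, 2))))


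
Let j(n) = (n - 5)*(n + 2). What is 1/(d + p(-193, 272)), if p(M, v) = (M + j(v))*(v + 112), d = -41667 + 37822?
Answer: 1/28014715 ≈ 3.5696e-8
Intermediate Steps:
d = -3845
j(n) = (-5 + n)*(2 + n)
p(M, v) = (112 + v)*(-10 + M + v² - 3*v) (p(M, v) = (M + (-10 + v² - 3*v))*(v + 112) = (-10 + M + v² - 3*v)*(112 + v) = (112 + v)*(-10 + M + v² - 3*v))
1/(d + p(-193, 272)) = 1/(-3845 + (-1120 + 272³ - 346*272 + 109*272² + 112*(-193) - 193*272)) = 1/(-3845 + (-1120 + 20123648 - 94112 + 109*73984 - 21616 - 52496)) = 1/(-3845 + (-1120 + 20123648 - 94112 + 8064256 - 21616 - 52496)) = 1/(-3845 + 28018560) = 1/28014715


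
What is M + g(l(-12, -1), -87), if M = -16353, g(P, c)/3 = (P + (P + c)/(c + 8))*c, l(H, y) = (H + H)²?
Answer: -13040802/79 ≈ -1.6507e+5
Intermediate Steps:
l(H, y) = 4*H² (l(H, y) = (2*H)² = 4*H²)
g(P, c) = 3*c*(P + (P + c)/(8 + c)) (g(P, c) = 3*((P + (P + c)/(c + 8))*c) = 3*((P + (P + c)/(8 + c))*c) = 3*(c*(P + (P + c)/(8 + c))) = 3*c*(P + (P + c)/(8 + c)))
M + g(l(-12, -1), -87) = -16353 + 3*(-87)*(-87 + 9*(4*(-12)²) + (4*(-12)²)*(-87))/(8 - 87) = -16353 + 3*(-87)*(-87 + 9*(4*144) + (4*144)*(-87))/(-79) = -16353 + 3*(-87)*(-1/79)*(-87 + 9*576 + 576*(-87)) = -16353 + 3*(-87)*(-1/79)*(-87 + 5184 - 50112) = -16353 + 3*(-87)*(-1/79)*(-45015) = -16353 - 11748915/79 = -13040802/79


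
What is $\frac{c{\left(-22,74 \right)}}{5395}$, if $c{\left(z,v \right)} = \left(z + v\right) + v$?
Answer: $\frac{126}{5395} \approx 0.023355$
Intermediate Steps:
$c{\left(z,v \right)} = z + 2 v$ ($c{\left(z,v \right)} = \left(v + z\right) + v = z + 2 v$)
$\frac{c{\left(-22,74 \right)}}{5395} = \frac{-22 + 2 \cdot 74}{5395} = \left(-22 + 148\right) \frac{1}{5395} = 126 \cdot \frac{1}{5395} = \frac{126}{5395}$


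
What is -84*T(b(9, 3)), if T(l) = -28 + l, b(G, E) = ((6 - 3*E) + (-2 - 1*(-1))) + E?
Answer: 2436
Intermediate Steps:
b(G, E) = 5 - 2*E (b(G, E) = ((6 - 3*E) + (-2 + 1)) + E = ((6 - 3*E) - 1) + E = (5 - 3*E) + E = 5 - 2*E)
-84*T(b(9, 3)) = -84*(-28 + (5 - 2*3)) = -84*(-28 + (5 - 6)) = -84*(-28 - 1) = -84*(-29) = 2436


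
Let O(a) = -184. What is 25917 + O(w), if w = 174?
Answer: 25733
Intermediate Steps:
25917 + O(w) = 25917 - 184 = 25733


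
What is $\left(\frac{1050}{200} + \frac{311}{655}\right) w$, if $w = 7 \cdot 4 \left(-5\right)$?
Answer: $- \frac{104993}{131} \approx -801.47$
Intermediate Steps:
$w = -140$ ($w = 28 \left(-5\right) = -140$)
$\left(\frac{1050}{200} + \frac{311}{655}\right) w = \left(\frac{1050}{200} + \frac{311}{655}\right) \left(-140\right) = \left(1050 \cdot \frac{1}{200} + 311 \cdot \frac{1}{655}\right) \left(-140\right) = \left(\frac{21}{4} + \frac{311}{655}\right) \left(-140\right) = \frac{14999}{2620} \left(-140\right) = - \frac{104993}{131}$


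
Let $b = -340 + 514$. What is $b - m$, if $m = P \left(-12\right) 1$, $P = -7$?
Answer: $90$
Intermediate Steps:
$b = 174$
$m = 84$ ($m = \left(-7\right) \left(-12\right) 1 = 84 \cdot 1 = 84$)
$b - m = 174 - 84 = 90$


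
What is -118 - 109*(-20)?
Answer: 2062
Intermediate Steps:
-118 - 109*(-20) = -118 + 2180 = 2062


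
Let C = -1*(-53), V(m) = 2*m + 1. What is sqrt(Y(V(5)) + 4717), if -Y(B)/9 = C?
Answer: 4*sqrt(265) ≈ 65.115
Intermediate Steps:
V(m) = 1 + 2*m
C = 53
Y(B) = -477 (Y(B) = -9*53 = -477)
sqrt(Y(V(5)) + 4717) = sqrt(-477 + 4717) = sqrt(4240) = 4*sqrt(265)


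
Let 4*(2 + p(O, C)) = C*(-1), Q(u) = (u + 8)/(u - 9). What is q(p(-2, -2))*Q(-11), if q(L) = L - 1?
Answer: -3/8 ≈ -0.37500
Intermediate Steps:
Q(u) = (8 + u)/(-9 + u)
p(O, C) = -2 - C/4 (p(O, C) = -2 + (C*(-1))/4 = -2 + (-C)/4 = -2 - C/4)
q(L) = -1 + L
q(p(-2, -2))*Q(-11) = (-1 + (-2 - 1/4*(-2)))*((8 - 11)/(-9 - 11)) = (-1 + (-2 + 1/2))*(-3/(-20)) = (-1 - 3/2)*(-1/20*(-3)) = -5/2*3/20 = -3/8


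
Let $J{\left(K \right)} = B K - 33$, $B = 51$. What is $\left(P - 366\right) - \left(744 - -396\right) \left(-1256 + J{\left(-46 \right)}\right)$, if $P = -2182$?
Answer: $4141352$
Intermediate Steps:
$J{\left(K \right)} = -33 + 51 K$ ($J{\left(K \right)} = 51 K - 33 = -33 + 51 K$)
$\left(P - 366\right) - \left(744 - -396\right) \left(-1256 + J{\left(-46 \right)}\right) = \left(-2182 - 366\right) - \left(744 - -396\right) \left(-1256 + \left(-33 + 51 \left(-46\right)\right)\right) = \left(-2182 - 366\right) - \left(744 + 396\right) \left(-1256 - 2379\right) = -2548 - 1140 \left(-1256 - 2379\right) = -2548 - 1140 \left(-3635\right) = -2548 - -4143900 = -2548 + 4143900 = 4141352$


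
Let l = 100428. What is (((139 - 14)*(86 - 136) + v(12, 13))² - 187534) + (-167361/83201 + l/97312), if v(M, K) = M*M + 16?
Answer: 74690947609052347/2024113928 ≈ 3.6901e+7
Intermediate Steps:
v(M, K) = 16 + M² (v(M, K) = M² + 16 = 16 + M²)
(((139 - 14)*(86 - 136) + v(12, 13))² - 187534) + (-167361/83201 + l/97312) = (((139 - 14)*(86 - 136) + (16 + 12²))² - 187534) + (-167361/83201 + 100428/97312) = ((125*(-50) + (16 + 144))² - 187534) + (-167361*1/83201 + 100428*(1/97312)) = ((-6250 + 160)² - 187534) + (-167361/83201 + 25107/24328) = ((-6090)² - 187534) - 1982630901/2024113928 = (37088100 - 187534) - 1982630901/2024113928 = 36900566 - 1982630901/2024113928 = 74690947609052347/2024113928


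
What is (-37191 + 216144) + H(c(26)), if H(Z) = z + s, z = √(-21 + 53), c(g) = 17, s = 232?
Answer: 179185 + 4*√2 ≈ 1.7919e+5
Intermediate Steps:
z = 4*√2 (z = √32 = 4*√2 ≈ 5.6569)
H(Z) = 232 + 4*√2 (H(Z) = 4*√2 + 232 = 232 + 4*√2)
(-37191 + 216144) + H(c(26)) = (-37191 + 216144) + (232 + 4*√2) = 178953 + (232 + 4*√2) = 179185 + 4*√2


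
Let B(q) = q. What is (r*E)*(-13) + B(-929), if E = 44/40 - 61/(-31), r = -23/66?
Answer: -6240997/6820 ≈ -915.10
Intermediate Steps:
r = -23/66 (r = -23*1/66 = -23/66 ≈ -0.34848)
E = 951/310 (E = 44*(1/40) - 61*(-1/31) = 11/10 + 61/31 = 951/310 ≈ 3.0677)
(r*E)*(-13) + B(-929) = -23/66*951/310*(-13) - 929 = -7291/6820*(-13) - 929 = 94783/6820 - 929 = -6240997/6820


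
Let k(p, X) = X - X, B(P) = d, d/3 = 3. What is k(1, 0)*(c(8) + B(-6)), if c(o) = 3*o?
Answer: 0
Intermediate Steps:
d = 9 (d = 3*3 = 9)
B(P) = 9
k(p, X) = 0
k(1, 0)*(c(8) + B(-6)) = 0*(3*8 + 9) = 0*(24 + 9) = 0*33 = 0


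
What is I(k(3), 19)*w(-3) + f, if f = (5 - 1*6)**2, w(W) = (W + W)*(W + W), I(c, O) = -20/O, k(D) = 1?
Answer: -701/19 ≈ -36.895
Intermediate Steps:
w(W) = 4*W**2 (w(W) = (2*W)*(2*W) = 4*W**2)
f = 1 (f = (5 - 6)**2 = (-1)**2 = 1)
I(k(3), 19)*w(-3) + f = (-20/19)*(4*(-3)**2) + 1 = (-20*1/19)*(4*9) + 1 = -20/19*36 + 1 = -720/19 + 1 = -701/19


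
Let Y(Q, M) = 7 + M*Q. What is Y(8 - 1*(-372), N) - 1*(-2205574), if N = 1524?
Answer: 2784701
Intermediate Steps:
Y(8 - 1*(-372), N) - 1*(-2205574) = (7 + 1524*(8 - 1*(-372))) - 1*(-2205574) = (7 + 1524*(8 + 372)) + 2205574 = (7 + 1524*380) + 2205574 = (7 + 579120) + 2205574 = 579127 + 2205574 = 2784701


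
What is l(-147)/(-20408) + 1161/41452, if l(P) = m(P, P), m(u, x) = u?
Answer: 173181/4918328 ≈ 0.035211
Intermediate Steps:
l(P) = P
l(-147)/(-20408) + 1161/41452 = -147/(-20408) + 1161/41452 = -147*(-1/20408) + 1161*(1/41452) = 147/20408 + 27/964 = 173181/4918328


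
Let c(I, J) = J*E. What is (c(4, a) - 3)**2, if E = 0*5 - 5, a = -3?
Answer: 144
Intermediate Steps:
E = -5 (E = 0 - 5 = -5)
c(I, J) = -5*J (c(I, J) = J*(-5) = -5*J)
(c(4, a) - 3)**2 = (-5*(-3) - 3)**2 = (15 - 3)**2 = 12**2 = 144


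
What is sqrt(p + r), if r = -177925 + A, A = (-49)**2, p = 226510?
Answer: sqrt(50986) ≈ 225.80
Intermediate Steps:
A = 2401
r = -175524 (r = -177925 + 2401 = -175524)
sqrt(p + r) = sqrt(226510 - 175524) = sqrt(50986)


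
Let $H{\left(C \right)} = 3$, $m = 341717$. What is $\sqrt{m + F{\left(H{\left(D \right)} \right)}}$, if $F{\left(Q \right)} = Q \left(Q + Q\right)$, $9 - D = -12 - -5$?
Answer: $\sqrt{341735} \approx 584.58$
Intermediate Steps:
$D = 16$ ($D = 9 - \left(-12 - -5\right) = 9 - \left(-12 + 5\right) = 9 - -7 = 9 + 7 = 16$)
$F{\left(Q \right)} = 2 Q^{2}$ ($F{\left(Q \right)} = Q 2 Q = 2 Q^{2}$)
$\sqrt{m + F{\left(H{\left(D \right)} \right)}} = \sqrt{341717 + 2 \cdot 3^{2}} = \sqrt{341717 + 2 \cdot 9} = \sqrt{341717 + 18} = \sqrt{341735}$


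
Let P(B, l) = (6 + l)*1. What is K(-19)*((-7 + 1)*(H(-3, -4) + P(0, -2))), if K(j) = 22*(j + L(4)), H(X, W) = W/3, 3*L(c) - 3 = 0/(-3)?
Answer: 6336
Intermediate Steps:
L(c) = 1 (L(c) = 1 + (0/(-3))/3 = 1 + (0*(-⅓))/3 = 1 + (⅓)*0 = 1 + 0 = 1)
P(B, l) = 6 + l
H(X, W) = W/3 (H(X, W) = W*(⅓) = W/3)
K(j) = 22 + 22*j (K(j) = 22*(j + 1) = 22*(1 + j) = 22 + 22*j)
K(-19)*((-7 + 1)*(H(-3, -4) + P(0, -2))) = (22 + 22*(-19))*((-7 + 1)*((⅓)*(-4) + (6 - 2))) = (22 - 418)*(-6*(-4/3 + 4)) = -(-2376)*8/3 = -396*(-16) = 6336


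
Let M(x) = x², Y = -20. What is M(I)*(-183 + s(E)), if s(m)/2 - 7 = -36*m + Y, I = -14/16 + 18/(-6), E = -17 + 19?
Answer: -339233/64 ≈ -5300.5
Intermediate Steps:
E = 2
I = -31/8 (I = -14*1/16 + 18*(-⅙) = -7/8 - 3 = -31/8 ≈ -3.8750)
s(m) = -26 - 72*m (s(m) = 14 + 2*(-36*m - 20) = 14 + 2*(-20 - 36*m) = 14 + (-40 - 72*m) = -26 - 72*m)
M(I)*(-183 + s(E)) = (-31/8)²*(-183 + (-26 - 72*2)) = 961*(-183 + (-26 - 144))/64 = 961*(-183 - 170)/64 = (961/64)*(-353) = -339233/64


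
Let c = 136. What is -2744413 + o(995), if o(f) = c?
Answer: -2744277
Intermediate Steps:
o(f) = 136
-2744413 + o(995) = -2744413 + 136 = -2744277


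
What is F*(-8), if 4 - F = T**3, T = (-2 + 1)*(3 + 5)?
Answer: -4128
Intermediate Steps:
T = -8 (T = -1*8 = -8)
F = 516 (F = 4 - 1*(-8)**3 = 4 - 1*(-512) = 4 + 512 = 516)
F*(-8) = 516*(-8) = -4128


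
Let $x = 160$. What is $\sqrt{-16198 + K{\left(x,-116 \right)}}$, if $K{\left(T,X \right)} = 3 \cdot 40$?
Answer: $i \sqrt{16078} \approx 126.8 i$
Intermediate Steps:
$K{\left(T,X \right)} = 120$
$\sqrt{-16198 + K{\left(x,-116 \right)}} = \sqrt{-16198 + 120} = \sqrt{-16078} = i \sqrt{16078}$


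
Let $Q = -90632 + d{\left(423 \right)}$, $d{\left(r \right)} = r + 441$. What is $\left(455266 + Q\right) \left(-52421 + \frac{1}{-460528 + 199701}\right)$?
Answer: $- \frac{713912214539952}{37261} \approx -1.916 \cdot 10^{10}$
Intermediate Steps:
$d{\left(r \right)} = 441 + r$
$Q = -89768$ ($Q = -90632 + \left(441 + 423\right) = -90632 + 864 = -89768$)
$\left(455266 + Q\right) \left(-52421 + \frac{1}{-460528 + 199701}\right) = \left(455266 - 89768\right) \left(-52421 + \frac{1}{-460528 + 199701}\right) = 365498 \left(-52421 + \frac{1}{-260827}\right) = 365498 \left(-52421 - \frac{1}{260827}\right) = 365498 \left(- \frac{13672812168}{260827}\right) = - \frac{713912214539952}{37261}$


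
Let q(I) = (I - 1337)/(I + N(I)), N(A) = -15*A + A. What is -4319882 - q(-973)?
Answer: -7806026444/1807 ≈ -4.3199e+6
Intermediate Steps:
N(A) = -14*A
q(I) = -(-1337 + I)/(13*I) (q(I) = (I - 1337)/(I - 14*I) = (-1337 + I)/((-13*I)) = (-1337 + I)*(-1/(13*I)) = -(-1337 + I)/(13*I))
-4319882 - q(-973) = -4319882 - (1337 - 1*(-973))/(13*(-973)) = -4319882 - (-1)*(1337 + 973)/(13*973) = -4319882 - (-1)*2310/(13*973) = -4319882 - 1*(-330/1807) = -4319882 + 330/1807 = -7806026444/1807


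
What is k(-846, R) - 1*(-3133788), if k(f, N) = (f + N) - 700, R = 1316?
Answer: 3133558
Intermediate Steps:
k(f, N) = -700 + N + f (k(f, N) = (N + f) - 700 = -700 + N + f)
k(-846, R) - 1*(-3133788) = (-700 + 1316 - 846) - 1*(-3133788) = -230 + 3133788 = 3133558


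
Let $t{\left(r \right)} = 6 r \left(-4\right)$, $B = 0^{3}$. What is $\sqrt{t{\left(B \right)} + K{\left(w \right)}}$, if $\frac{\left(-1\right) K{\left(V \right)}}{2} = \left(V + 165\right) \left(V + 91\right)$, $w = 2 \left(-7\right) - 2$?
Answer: $5 i \sqrt{894} \approx 149.5 i$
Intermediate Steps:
$B = 0$
$w = -16$ ($w = -14 - 2 = -16$)
$t{\left(r \right)} = - 24 r$
$K{\left(V \right)} = - 2 \left(91 + V\right) \left(165 + V\right)$ ($K{\left(V \right)} = - 2 \left(V + 165\right) \left(V + 91\right) = - 2 \left(165 + V\right) \left(91 + V\right) = - 2 \left(91 + V\right) \left(165 + V\right)$)
$\sqrt{t{\left(B \right)} + K{\left(w \right)}} = \sqrt{\left(-24\right) 0 - \left(21838 + 512\right)} = \sqrt{0 - 22350} = \sqrt{-22350} = 5 i \sqrt{894}$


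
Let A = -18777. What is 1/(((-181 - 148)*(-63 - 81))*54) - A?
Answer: 48037274209/2558304 ≈ 18777.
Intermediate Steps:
1/(((-181 - 148)*(-63 - 81))*54) - A = 1/(((-181 - 148)*(-63 - 81))*54) - 1*(-18777) = 1/(-329*(-144)*54) + 18777 = 1/(47376*54) + 18777 = 1/2558304 + 18777 = 48037274209/2558304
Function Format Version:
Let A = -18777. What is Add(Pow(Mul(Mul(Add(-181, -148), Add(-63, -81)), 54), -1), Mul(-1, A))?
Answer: Rational(48037274209, 2558304) ≈ 18777.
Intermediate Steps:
Add(Pow(Mul(Mul(Add(-181, -148), Add(-63, -81)), 54), -1), Mul(-1, A)) = Add(Pow(Mul(Mul(Add(-181, -148), Add(-63, -81)), 54), -1), Mul(-1, -18777)) = Add(Pow(Mul(Mul(-329, -144), 54), -1), 18777) = Add(Pow(Mul(47376, 54), -1), 18777) = Add(Pow(2558304, -1), 18777) = Add(Rational(1, 2558304), 18777) = Rational(48037274209, 2558304)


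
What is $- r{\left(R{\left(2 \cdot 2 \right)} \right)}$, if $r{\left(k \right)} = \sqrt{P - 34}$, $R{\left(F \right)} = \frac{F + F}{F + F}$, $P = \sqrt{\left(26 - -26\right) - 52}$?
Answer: $- i \sqrt{34} \approx - 5.8309 i$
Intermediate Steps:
$P = 0$ ($P = \sqrt{\left(26 + 26\right) - 52} = \sqrt{52 - 52} = \sqrt{0} = 0$)
$R{\left(F \right)} = 1$ ($R{\left(F \right)} = \frac{2 F}{2 F} = 2 F \frac{1}{2 F} = 1$)
$r{\left(k \right)} = i \sqrt{34}$ ($r{\left(k \right)} = \sqrt{0 - 34} = \sqrt{-34} = i \sqrt{34}$)
$- r{\left(R{\left(2 \cdot 2 \right)} \right)} = - i \sqrt{34}$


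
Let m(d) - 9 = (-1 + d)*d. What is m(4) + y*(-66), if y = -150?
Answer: 9921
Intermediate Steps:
m(d) = 9 + d*(-1 + d) (m(d) = 9 + (-1 + d)*d = 9 + d*(-1 + d))
m(4) + y*(-66) = (9 + 4**2 - 1*4) - 150*(-66) = (9 + 16 - 4) + 9900 = 21 + 9900 = 9921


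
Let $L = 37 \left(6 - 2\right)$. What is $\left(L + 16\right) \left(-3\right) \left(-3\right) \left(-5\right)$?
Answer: $-7380$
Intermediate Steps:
$L = 148$ ($L = 37 \left(6 - 2\right) = 37 \cdot 4 = 148$)
$\left(L + 16\right) \left(-3\right) \left(-3\right) \left(-5\right) = \left(148 + 16\right) \left(-3\right) \left(-3\right) \left(-5\right) = 164 \cdot 9 \left(-5\right) = 164 \left(-45\right) = -7380$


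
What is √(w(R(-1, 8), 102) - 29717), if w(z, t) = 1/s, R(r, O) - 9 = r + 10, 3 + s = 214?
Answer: I*√1323030346/211 ≈ 172.39*I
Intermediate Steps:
s = 211 (s = -3 + 214 = 211)
R(r, O) = 19 + r (R(r, O) = 9 + (r + 10) = 9 + (10 + r) = 19 + r)
w(z, t) = 1/211
√(w(R(-1, 8), 102) - 29717) = √(1/211 - 29717) = √(-6270286/211) = I*√1323030346/211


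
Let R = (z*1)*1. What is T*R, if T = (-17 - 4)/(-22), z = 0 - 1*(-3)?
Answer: 63/22 ≈ 2.8636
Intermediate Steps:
z = 3 (z = 0 + 3 = 3)
R = 3 (R = (3*1)*1 = 3*1 = 3)
T = 21/22 (T = -21*(-1/22) = 21/22 ≈ 0.95455)
T*R = (21/22)*3 = 63/22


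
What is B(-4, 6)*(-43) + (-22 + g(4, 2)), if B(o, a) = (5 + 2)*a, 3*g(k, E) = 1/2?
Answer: -10967/6 ≈ -1827.8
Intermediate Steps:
g(k, E) = ⅙ (g(k, E) = (⅓)/2 = (⅓)*(½) = ⅙)
B(o, a) = 7*a
B(-4, 6)*(-43) + (-22 + g(4, 2)) = (7*6)*(-43) + (-22 + ⅙) = 42*(-43) - 131/6 = -1806 - 131/6 = -10967/6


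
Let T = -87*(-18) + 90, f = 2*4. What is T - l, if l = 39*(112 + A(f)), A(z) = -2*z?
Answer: -2088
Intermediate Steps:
f = 8
l = 3744 (l = 39*(112 - 2*8) = 39*(112 - 16) = 39*96 = 3744)
T = 1656 (T = 1566 + 90 = 1656)
T - l = 1656 - 1*3744 = 1656 - 3744 = -2088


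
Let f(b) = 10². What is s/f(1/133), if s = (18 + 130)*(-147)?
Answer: -5439/25 ≈ -217.56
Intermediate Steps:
f(b) = 100
s = -21756 (s = 148*(-147) = -21756)
s/f(1/133) = -21756/100 = -21756*1/100 = -5439/25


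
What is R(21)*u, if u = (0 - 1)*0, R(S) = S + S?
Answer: 0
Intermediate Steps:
R(S) = 2*S
u = 0 (u = -1*0 = 0)
R(21)*u = (2*21)*0 = 42*0 = 0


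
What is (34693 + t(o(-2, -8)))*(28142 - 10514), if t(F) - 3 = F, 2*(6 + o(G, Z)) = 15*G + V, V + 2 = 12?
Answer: 611339040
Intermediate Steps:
V = 10 (V = -2 + 12 = 10)
o(G, Z) = -1 + 15*G/2 (o(G, Z) = -6 + (15*G + 10)/2 = -6 + (10 + 15*G)/2 = -6 + (5 + 15*G/2) = -1 + 15*G/2)
t(F) = 3 + F
(34693 + t(o(-2, -8)))*(28142 - 10514) = (34693 + (3 + (-1 + (15/2)*(-2))))*(28142 - 10514) = (34693 + (3 + (-1 - 15)))*17628 = (34693 + (3 - 16))*17628 = (34693 - 13)*17628 = 34680*17628 = 611339040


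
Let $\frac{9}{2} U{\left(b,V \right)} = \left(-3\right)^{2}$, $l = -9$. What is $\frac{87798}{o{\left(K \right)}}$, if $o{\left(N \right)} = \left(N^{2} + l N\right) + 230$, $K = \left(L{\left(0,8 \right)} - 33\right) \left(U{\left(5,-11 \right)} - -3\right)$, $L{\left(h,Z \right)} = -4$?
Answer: $\frac{14633}{6020} \approx 2.4307$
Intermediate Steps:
$U{\left(b,V \right)} = 2$ ($U{\left(b,V \right)} = \frac{2 \left(-3\right)^{2}}{9} = \frac{2}{9} \cdot 9 = 2$)
$K = -185$ ($K = \left(-4 - 33\right) \left(2 - -3\right) = - 37 \left(2 + \left(-19 + 22\right)\right) = - 37 \left(2 + 3\right) = \left(-37\right) 5 = -185$)
$o{\left(N \right)} = 230 + N^{2} - 9 N$ ($o{\left(N \right)} = \left(N^{2} - 9 N\right) + 230 = 230 + N^{2} - 9 N$)
$\frac{87798}{o{\left(K \right)}} = \frac{87798}{230 + \left(-185\right)^{2} - -1665} = \frac{87798}{230 + 34225 + 1665} = \frac{87798}{36120} = 87798 \cdot \frac{1}{36120} = \frac{14633}{6020}$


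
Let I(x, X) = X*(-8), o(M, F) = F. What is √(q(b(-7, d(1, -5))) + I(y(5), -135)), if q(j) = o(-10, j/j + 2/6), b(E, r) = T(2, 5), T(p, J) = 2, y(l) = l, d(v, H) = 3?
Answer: 2*√2433/3 ≈ 32.884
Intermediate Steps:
I(x, X) = -8*X
b(E, r) = 2
q(j) = 4/3 (q(j) = j/j + 2/6 = 1 + 2*(⅙) = 1 + ⅓ = 4/3)
√(q(b(-7, d(1, -5))) + I(y(5), -135)) = √(4/3 - 8*(-135)) = √(4/3 + 1080) = √(3244/3) = 2*√2433/3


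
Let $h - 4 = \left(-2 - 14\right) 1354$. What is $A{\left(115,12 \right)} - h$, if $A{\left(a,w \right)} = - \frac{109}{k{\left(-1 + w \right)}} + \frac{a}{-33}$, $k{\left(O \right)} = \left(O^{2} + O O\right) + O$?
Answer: $\frac{16436968}{759} \approx 21656.0$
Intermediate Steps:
$k{\left(O \right)} = O + 2 O^{2}$ ($k{\left(O \right)} = \left(O^{2} + O^{2}\right) + O = 2 O^{2} + O = O + 2 O^{2}$)
$h = -21660$ ($h = 4 + \left(-2 - 14\right) 1354 = 4 - 21664 = -21660$)
$A{\left(a,w \right)} = - \frac{a}{33} - \frac{109}{\left(-1 + w\right) \left(-1 + 2 w\right)}$ ($A{\left(a,w \right)} = - \frac{109}{\left(-1 + w\right) \left(1 + 2 \left(-1 + w\right)\right)} + \frac{a}{-33} = - \frac{109}{\left(-1 + w\right) \left(1 + \left(-2 + 2 w\right)\right)} + a \left(- \frac{1}{33}\right) = - \frac{109}{\left(-1 + w\right) \left(-1 + 2 w\right)} - \frac{a}{33} = - \frac{a}{33} - \frac{109}{\left(-1 + w\right) \left(-1 + 2 w\right)}$)
$A{\left(115,12 \right)} - h = \frac{-3597 - 115 \left(-1 + 12\right) \left(-1 + 2 \cdot 12\right)}{33 \left(-1 + 12\right) \left(-1 + 2 \cdot 12\right)} - -21660 = \frac{-3597 - 115 \cdot 11 \left(-1 + 24\right)}{33 \cdot 11 \left(-1 + 24\right)} + 21660 = \frac{1}{33} \cdot \frac{1}{11} \cdot \frac{1}{23} \left(-3597 - 115 \cdot 11 \cdot 23\right) + 21660 = \frac{1}{33} \cdot \frac{1}{11} \cdot \frac{1}{23} \left(-3597 - 29095\right) + 21660 = \frac{1}{33} \cdot \frac{1}{11} \cdot \frac{1}{23} \left(-32692\right) + 21660 = - \frac{2972}{759} + 21660 = \frac{16436968}{759}$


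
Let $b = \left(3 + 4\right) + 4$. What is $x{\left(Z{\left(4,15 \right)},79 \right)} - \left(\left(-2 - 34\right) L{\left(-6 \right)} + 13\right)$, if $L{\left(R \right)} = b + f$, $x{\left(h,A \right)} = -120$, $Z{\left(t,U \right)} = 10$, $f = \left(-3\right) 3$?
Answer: $-61$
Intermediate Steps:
$f = -9$
$b = 11$ ($b = 7 + 4 = 11$)
$L{\left(R \right)} = 2$ ($L{\left(R \right)} = 11 - 9 = 2$)
$x{\left(Z{\left(4,15 \right)},79 \right)} - \left(\left(-2 - 34\right) L{\left(-6 \right)} + 13\right) = -120 - \left(\left(-2 - 34\right) 2 + 13\right) = -120 - \left(\left(-36\right) 2 + 13\right) = -120 - \left(-72 + 13\right) = -120 - -59 = -120 + 59 = -61$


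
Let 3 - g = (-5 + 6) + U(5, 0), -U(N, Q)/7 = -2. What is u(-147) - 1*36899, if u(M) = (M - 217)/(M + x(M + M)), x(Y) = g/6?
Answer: -5497587/149 ≈ -36897.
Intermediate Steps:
U(N, Q) = 14 (U(N, Q) = -7*(-2) = 14)
g = -12 (g = 3 - ((-5 + 6) + 14) = 3 - (1 + 14) = 3 - 1*15 = 3 - 15 = -12)
x(Y) = -2 (x(Y) = -12/6 = -12*⅙ = -2)
u(M) = (-217 + M)/(-2 + M) (u(M) = (M - 217)/(M - 2) = (-217 + M)/(-2 + M))
u(-147) - 1*36899 = (-217 - 147)/(-2 - 147) - 1*36899 = -364/(-149) - 36899 = -1/149*(-364) - 36899 = 364/149 - 36899 = -5497587/149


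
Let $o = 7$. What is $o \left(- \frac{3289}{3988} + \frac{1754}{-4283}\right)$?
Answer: $- \frac{147572173}{17080604} \approx -8.6398$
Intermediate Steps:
$o \left(- \frac{3289}{3988} + \frac{1754}{-4283}\right) = 7 \left(- \frac{3289}{3988} + \frac{1754}{-4283}\right) = 7 \left(\left(-3289\right) \frac{1}{3988} + 1754 \left(- \frac{1}{4283}\right)\right) = 7 \left(- \frac{3289}{3988} - \frac{1754}{4283}\right) = 7 \left(- \frac{21081739}{17080604}\right) = - \frac{147572173}{17080604}$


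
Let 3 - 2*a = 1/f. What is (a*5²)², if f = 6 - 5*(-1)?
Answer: 160000/121 ≈ 1322.3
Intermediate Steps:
f = 11 (f = 6 + 5 = 11)
a = 16/11 (a = 3/2 - ½/11 = 3/2 - ½*1/11 = 3/2 - 1/22 = 16/11 ≈ 1.4545)
(a*5²)² = ((16/11)*5²)² = ((16/11)*25)² = (400/11)² = 160000/121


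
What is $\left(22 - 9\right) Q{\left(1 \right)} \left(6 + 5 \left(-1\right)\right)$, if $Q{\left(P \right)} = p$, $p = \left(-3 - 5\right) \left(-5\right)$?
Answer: $520$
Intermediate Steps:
$p = 40$ ($p = \left(-3 - 5\right) \left(-5\right) = \left(-8\right) \left(-5\right) = 40$)
$Q{\left(P \right)} = 40$
$\left(22 - 9\right) Q{\left(1 \right)} \left(6 + 5 \left(-1\right)\right) = \left(22 - 9\right) 40 \left(6 + 5 \left(-1\right)\right) = 13 \cdot 40 \left(6 - 5\right) = 520 \cdot 1 = 520$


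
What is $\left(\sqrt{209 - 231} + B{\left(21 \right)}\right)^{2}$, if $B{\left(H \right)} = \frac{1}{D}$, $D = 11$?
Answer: $- \frac{2661}{121} + \frac{2 i \sqrt{22}}{11} \approx -21.992 + 0.8528 i$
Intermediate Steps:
$B{\left(H \right)} = \frac{1}{11}$
$\left(\sqrt{209 - 231} + B{\left(21 \right)}\right)^{2} = \left(\sqrt{209 - 231} + \frac{1}{11}\right)^{2} = \left(\sqrt{-22} + \frac{1}{11}\right)^{2} = \left(i \sqrt{22} + \frac{1}{11}\right)^{2} = \left(\frac{1}{11} + i \sqrt{22}\right)^{2}$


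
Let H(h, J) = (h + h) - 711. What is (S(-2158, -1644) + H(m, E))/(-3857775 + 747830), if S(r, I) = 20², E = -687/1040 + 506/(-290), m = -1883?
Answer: 4077/3109945 ≈ 0.0013110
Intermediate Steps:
E = -72547/30160 (E = -687*1/1040 + 506*(-1/290) = -687/1040 - 253/145 = -72547/30160 ≈ -2.4054)
S(r, I) = 400
H(h, J) = -711 + 2*h (H(h, J) = 2*h - 711 = -711 + 2*h)
(S(-2158, -1644) + H(m, E))/(-3857775 + 747830) = (400 + (-711 + 2*(-1883)))/(-3857775 + 747830) = (400 + (-711 - 3766))/(-3109945) = (400 - 4477)*(-1/3109945) = -4077*(-1/3109945) = 4077/3109945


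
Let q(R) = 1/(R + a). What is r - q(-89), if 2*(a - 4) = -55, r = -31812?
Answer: -7157698/225 ≈ -31812.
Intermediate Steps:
a = -47/2 (a = 4 + (½)*(-55) = 4 - 55/2 = -47/2 ≈ -23.500)
q(R) = 1/(-47/2 + R) (q(R) = 1/(R - 47/2) = 1/(-47/2 + R))
r - q(-89) = -31812 - 2/(-47 + 2*(-89)) = -31812 - 2/(-47 - 178) = -31812 - 2/(-225) = -31812 - 2*(-1)/225 = -31812 - 1*(-2/225) = -31812 + 2/225 = -7157698/225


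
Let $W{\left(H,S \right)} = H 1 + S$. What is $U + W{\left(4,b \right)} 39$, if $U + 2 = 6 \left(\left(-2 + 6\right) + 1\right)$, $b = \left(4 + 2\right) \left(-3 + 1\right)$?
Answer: $-284$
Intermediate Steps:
$b = -12$ ($b = 6 \left(-2\right) = -12$)
$U = 28$ ($U = -2 + 6 \left(\left(-2 + 6\right) + 1\right) = -2 + 6 \left(4 + 1\right) = -2 + 6 \cdot 5 = -2 + 30 = 28$)
$W{\left(H,S \right)} = H + S$
$U + W{\left(4,b \right)} 39 = 28 + \left(4 - 12\right) 39 = 28 - 312 = -284$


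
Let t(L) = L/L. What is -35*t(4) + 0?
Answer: -35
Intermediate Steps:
t(L) = 1
-35*t(4) + 0 = -35*1 + 0 = -35 + 0 = -35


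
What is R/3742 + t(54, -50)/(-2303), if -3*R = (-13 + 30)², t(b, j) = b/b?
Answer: -676793/25853478 ≈ -0.026178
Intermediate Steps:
t(b, j) = 1
R = -289/3 (R = -(-13 + 30)²/3 = -⅓*17² = -⅓*289 = -289/3 ≈ -96.333)
R/3742 + t(54, -50)/(-2303) = -289/3/3742 + 1/(-2303) = -289/3*1/3742 + 1*(-1/2303) = -289/11226 - 1/2303 = -676793/25853478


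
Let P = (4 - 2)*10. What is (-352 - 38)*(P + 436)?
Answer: -177840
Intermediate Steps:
P = 20 (P = 2*10 = 20)
(-352 - 38)*(P + 436) = (-352 - 38)*(20 + 436) = -390*456 = -177840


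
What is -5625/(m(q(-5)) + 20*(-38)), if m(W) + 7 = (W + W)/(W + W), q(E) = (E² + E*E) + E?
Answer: 5625/766 ≈ 7.3433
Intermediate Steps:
q(E) = E + 2*E² (q(E) = (E² + E²) + E = 2*E² + E = E + 2*E²)
m(W) = -6 (m(W) = -7 + (W + W)/(W + W) = -7 + (2*W)/((2*W)) = -7 + (2*W)*(1/(2*W)) = -7 + 1 = -6)
-5625/(m(q(-5)) + 20*(-38)) = -5625/(-6 + 20*(-38)) = -5625/(-6 - 760) = -5625/(-766) = -5625*(-1/766) = 5625/766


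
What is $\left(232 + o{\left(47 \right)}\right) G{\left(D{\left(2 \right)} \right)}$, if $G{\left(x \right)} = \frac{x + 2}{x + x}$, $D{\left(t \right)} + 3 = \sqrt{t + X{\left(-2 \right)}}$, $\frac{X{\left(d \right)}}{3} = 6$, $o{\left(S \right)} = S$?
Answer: $\frac{4743}{22} + \frac{558 \sqrt{5}}{11} \approx 329.02$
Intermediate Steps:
$X{\left(d \right)} = 18$ ($X{\left(d \right)} = 3 \cdot 6 = 18$)
$D{\left(t \right)} = -3 + \sqrt{18 + t}$ ($D{\left(t \right)} = -3 + \sqrt{t + 18} = -3 + \sqrt{18 + t}$)
$G{\left(x \right)} = \frac{2 + x}{2 x}$
$\left(232 + o{\left(47 \right)}\right) G{\left(D{\left(2 \right)} \right)} = \left(232 + 47\right) \frac{2 - \left(3 - \sqrt{18 + 2}\right)}{2 \left(-3 + \sqrt{18 + 2}\right)} = 279 \frac{2 - \left(3 - \sqrt{20}\right)}{2 \left(-3 + \sqrt{20}\right)} = 279 \frac{2 - \left(3 - 2 \sqrt{5}\right)}{2 \left(-3 + 2 \sqrt{5}\right)} = 279 \frac{-1 + 2 \sqrt{5}}{2 \left(-3 + 2 \sqrt{5}\right)} = \frac{279 \left(-1 + 2 \sqrt{5}\right)}{2 \left(-3 + 2 \sqrt{5}\right)}$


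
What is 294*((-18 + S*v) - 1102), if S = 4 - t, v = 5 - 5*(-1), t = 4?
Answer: -329280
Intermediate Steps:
v = 10 (v = 5 + 5 = 10)
S = 0 (S = 4 - 1*4 = 4 - 4 = 0)
294*((-18 + S*v) - 1102) = 294*((-18 + 0*10) - 1102) = 294*((-18 + 0) - 1102) = 294*(-18 - 1102) = 294*(-1120) = -329280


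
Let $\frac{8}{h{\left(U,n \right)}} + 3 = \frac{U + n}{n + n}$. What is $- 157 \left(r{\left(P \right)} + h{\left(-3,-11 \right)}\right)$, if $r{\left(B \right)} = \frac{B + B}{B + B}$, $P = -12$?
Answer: $\frac{4867}{13} \approx 374.38$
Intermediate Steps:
$h{\left(U,n \right)} = \frac{8}{-3 + \frac{U + n}{2 n}}$ ($h{\left(U,n \right)} = \frac{8}{-3 + \frac{U + n}{n + n}} = \frac{8}{-3 + \frac{U + n}{2 n}}$)
$r{\left(B \right)} = 1$ ($r{\left(B \right)} = \frac{2 B}{2 B} = 2 B \frac{1}{2 B} = 1$)
$- 157 \left(r{\left(P \right)} + h{\left(-3,-11 \right)}\right) = - 157 \left(1 + 16 \left(-11\right) \frac{1}{-3 - -55}\right) = - 157 \left(1 + 16 \left(-11\right) \frac{1}{-3 + 55}\right) = - 157 \left(1 + 16 \left(-11\right) \frac{1}{52}\right) = - 157 \left(1 - \frac{44}{13}\right) = \left(-157\right) \left(- \frac{31}{13}\right) = \frac{4867}{13}$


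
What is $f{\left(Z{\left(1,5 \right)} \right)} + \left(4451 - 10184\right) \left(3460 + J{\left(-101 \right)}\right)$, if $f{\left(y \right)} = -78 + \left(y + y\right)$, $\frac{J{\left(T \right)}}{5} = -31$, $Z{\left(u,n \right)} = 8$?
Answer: $-18947627$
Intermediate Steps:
$J{\left(T \right)} = -155$ ($J{\left(T \right)} = 5 \left(-31\right) = -155$)
$f{\left(y \right)} = -78 + 2 y$
$f{\left(Z{\left(1,5 \right)} \right)} + \left(4451 - 10184\right) \left(3460 + J{\left(-101 \right)}\right) = \left(-78 + 2 \cdot 8\right) + \left(4451 - 10184\right) \left(3460 - 155\right) = \left(-78 + 16\right) - 18947565 = -62 - 18947565 = -18947627$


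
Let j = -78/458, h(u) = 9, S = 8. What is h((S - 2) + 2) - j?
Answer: 2100/229 ≈ 9.1703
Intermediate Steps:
j = -39/229 (j = -78*1/458 = -39/229 ≈ -0.17031)
h((S - 2) + 2) - j = 9 - 1*(-39/229) = 9 + 39/229 = 2100/229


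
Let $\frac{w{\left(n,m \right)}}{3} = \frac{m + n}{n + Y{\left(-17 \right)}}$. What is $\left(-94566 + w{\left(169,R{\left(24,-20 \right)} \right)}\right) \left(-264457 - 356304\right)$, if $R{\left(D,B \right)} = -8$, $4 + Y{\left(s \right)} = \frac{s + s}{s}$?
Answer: $\frac{9803081921679}{167} \approx 5.8701 \cdot 10^{10}$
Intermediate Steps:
$Y{\left(s \right)} = -2$ ($Y{\left(s \right)} = -4 + \frac{s + s}{s} = -4 + \frac{2 s}{s} = -4 + 2 = -2$)
$w{\left(n,m \right)} = \frac{3 \left(m + n\right)}{-2 + n}$ ($w{\left(n,m \right)} = 3 \frac{m + n}{n - 2} = 3 \frac{m + n}{-2 + n} = \frac{3 \left(m + n\right)}{-2 + n}$)
$\left(-94566 + w{\left(169,R{\left(24,-20 \right)} \right)}\right) \left(-264457 - 356304\right) = \left(-94566 + \frac{3 \left(-8 + 169\right)}{-2 + 169}\right) \left(-264457 - 356304\right) = \left(-94566 + 3 \cdot \frac{1}{167} \cdot 161\right) \left(-620761\right) = \left(-94566 + \frac{483}{167}\right) \left(-620761\right) = \left(- \frac{15792039}{167}\right) \left(-620761\right) = \frac{9803081921679}{167}$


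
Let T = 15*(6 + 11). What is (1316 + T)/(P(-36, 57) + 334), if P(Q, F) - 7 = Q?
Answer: 1571/305 ≈ 5.1508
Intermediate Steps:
T = 255 (T = 15*17 = 255)
P(Q, F) = 7 + Q
(1316 + T)/(P(-36, 57) + 334) = (1316 + 255)/((7 - 36) + 334) = 1571/(-29 + 334) = 1571/305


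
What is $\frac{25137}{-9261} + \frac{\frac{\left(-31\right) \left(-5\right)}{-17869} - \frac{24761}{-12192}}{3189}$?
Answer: $- \frac{13197201507325}{4863263063904} \approx -2.7136$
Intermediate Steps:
$\frac{25137}{-9261} + \frac{\frac{\left(-31\right) \left(-5\right)}{-17869} - \frac{24761}{-12192}}{3189} = 25137 \left(- \frac{1}{9261}\right) + \left(155 \left(- \frac{1}{17869}\right) - - \frac{24761}{12192}\right) \frac{1}{3189} = - \frac{19}{7} + \left(- \frac{155}{17869} + \frac{24761}{12192}\right) \frac{1}{3189} = - \frac{19}{7} + \frac{440564549}{217858848} \cdot \frac{1}{3189} = - \frac{19}{7} + \frac{440564549}{694751866272} = - \frac{13197201507325}{4863263063904}$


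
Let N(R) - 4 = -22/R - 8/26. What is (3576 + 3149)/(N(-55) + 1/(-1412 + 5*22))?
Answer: 569136750/346267 ≈ 1643.6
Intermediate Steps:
N(R) = 48/13 - 22/R (N(R) = 4 + (-22/R - 8/26) = 4 + (-22/R - 8*1/26) = 4 + (-22/R - 4/13) = 4 + (-4/13 - 22/R) = 48/13 - 22/R)
(3576 + 3149)/(N(-55) + 1/(-1412 + 5*22)) = (3576 + 3149)/((48/13 - 22/(-55)) + 1/(-1412 + 5*22)) = 6725/((48/13 - 22*(-1/55)) + 1/(-1412 + 110)) = 6725/((48/13 + ⅖) + 1/(-1302)) = 6725/(266/65 - 1/1302) = 6725/(346267/84630) = 6725*(84630/346267) = 569136750/346267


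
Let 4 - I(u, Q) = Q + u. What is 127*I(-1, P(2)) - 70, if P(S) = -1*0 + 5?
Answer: -70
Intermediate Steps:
P(S) = 5 (P(S) = 0 + 5 = 5)
I(u, Q) = 4 - Q - u (I(u, Q) = 4 - (Q + u) = 4 + (-Q - u) = 4 - Q - u)
127*I(-1, P(2)) - 70 = 127*(4 - 1*5 - 1*(-1)) - 70 = 127*(4 - 5 + 1) - 70 = 127*0 - 70 = 0 - 70 = -70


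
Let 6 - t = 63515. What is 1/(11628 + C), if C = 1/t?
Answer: 63509/738482651 ≈ 8.5999e-5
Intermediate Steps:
t = -63509 (t = 6 - 1*63515 = 6 - 63515 = -63509)
C = -1/63509 (C = 1/(-63509) = -1/63509 ≈ -1.5746e-5)
1/(11628 + C) = 1/(11628 - 1/63509) = 1/(738482651/63509) = 63509/738482651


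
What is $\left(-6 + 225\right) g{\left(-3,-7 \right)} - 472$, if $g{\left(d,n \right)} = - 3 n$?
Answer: $4127$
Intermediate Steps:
$\left(-6 + 225\right) g{\left(-3,-7 \right)} - 472 = \left(-6 + 225\right) \left(\left(-3\right) \left(-7\right)\right) - 472 = 219 \cdot 21 - 472 = 4599 - 472 = 4127$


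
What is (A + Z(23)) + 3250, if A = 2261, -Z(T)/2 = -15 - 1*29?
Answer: 5599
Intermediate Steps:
Z(T) = 88 (Z(T) = -2*(-15 - 1*29) = -2*(-15 - 29) = -2*(-44) = 88)
(A + Z(23)) + 3250 = (2261 + 88) + 3250 = 2349 + 3250 = 5599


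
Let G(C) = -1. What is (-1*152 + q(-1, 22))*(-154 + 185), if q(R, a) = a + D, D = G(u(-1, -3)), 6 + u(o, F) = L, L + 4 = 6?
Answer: -4061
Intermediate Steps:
L = 2 (L = -4 + 6 = 2)
u(o, F) = -4 (u(o, F) = -6 + 2 = -4)
D = -1
q(R, a) = -1 + a (q(R, a) = a - 1 = -1 + a)
(-1*152 + q(-1, 22))*(-154 + 185) = (-1*152 + (-1 + 22))*(-154 + 185) = (-152 + 21)*31 = -131*31 = -4061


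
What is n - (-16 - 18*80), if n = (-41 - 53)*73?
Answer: -5406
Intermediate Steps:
n = -6862 (n = -94*73 = -6862)
n - (-16 - 18*80) = -6862 - (-16 - 18*80) = -6862 - (-16 - 1440) = -6862 - 1*(-1456) = -6862 + 1456 = -5406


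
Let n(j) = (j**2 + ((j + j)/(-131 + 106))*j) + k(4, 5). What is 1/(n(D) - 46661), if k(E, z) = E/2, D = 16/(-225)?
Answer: -1265625/59052790987 ≈ -2.1432e-5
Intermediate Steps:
D = -16/225 (D = 16*(-1/225) = -16/225 ≈ -0.071111)
k(E, z) = E/2 (k(E, z) = E*(1/2) = E/2)
n(j) = 2 + 23*j**2/25 (n(j) = (j**2 + ((j + j)/(-131 + 106))*j) + (1/2)*4 = (j**2 + ((2*j)/(-25))*j) + 2 = (j**2 + ((2*j)*(-1/25))*j) + 2 = (j**2 + (-2*j/25)*j) + 2 = (j**2 - 2*j**2/25) + 2 = 23*j**2/25 + 2 = 2 + 23*j**2/25)
1/(n(D) - 46661) = 1/((2 + 23*(-16/225)**2/25) - 46661) = 1/((2 + (23/25)*(256/50625)) - 46661) = 1/((2 + 5888/1265625) - 46661) = 1/(2537138/1265625 - 46661) = 1/(-59052790987/1265625) = -1265625/59052790987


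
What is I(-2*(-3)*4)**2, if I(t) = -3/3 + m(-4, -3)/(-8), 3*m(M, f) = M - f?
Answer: 529/576 ≈ 0.91840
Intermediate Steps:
m(M, f) = -f/3 + M/3 (m(M, f) = (M - f)/3 = -f/3 + M/3)
I(t) = -23/24 (I(t) = -3/3 + (-1/3*(-3) + (1/3)*(-4))/(-8) = -3*1/3 + (1 - 4/3)*(-1/8) = -1 - 1/3*(-1/8) = -1 + 1/24 = -23/24)
I(-2*(-3)*4)**2 = (-23/24)**2 = 529/576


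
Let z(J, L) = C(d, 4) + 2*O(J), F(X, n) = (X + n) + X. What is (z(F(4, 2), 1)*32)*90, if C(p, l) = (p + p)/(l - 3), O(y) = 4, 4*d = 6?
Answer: 31680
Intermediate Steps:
d = 3/2 (d = (1/4)*6 = 3/2 ≈ 1.5000)
F(X, n) = n + 2*X
C(p, l) = 2*p/(-3 + l) (C(p, l) = (2*p)/(-3 + l) = 2*p/(-3 + l))
z(J, L) = 11 (z(J, L) = 2*(3/2)/(-3 + 4) + 2*4 = 2*(3/2)/1 + 8 = 2*(3/2)*1 + 8 = 3 + 8 = 11)
(z(F(4, 2), 1)*32)*90 = (11*32)*90 = 352*90 = 31680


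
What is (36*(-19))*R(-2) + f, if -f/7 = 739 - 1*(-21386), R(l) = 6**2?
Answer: -179499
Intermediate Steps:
R(l) = 36
f = -154875 (f = -7*(739 - 1*(-21386)) = -7*(739 + 21386) = -7*22125 = -154875)
(36*(-19))*R(-2) + f = (36*(-19))*36 - 154875 = -684*36 - 154875 = -24624 - 154875 = -179499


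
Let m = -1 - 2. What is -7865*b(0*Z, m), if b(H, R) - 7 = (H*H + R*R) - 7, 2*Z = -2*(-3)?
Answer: -70785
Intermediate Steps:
Z = 3 (Z = (-2*(-3))/2 = (½)*6 = 3)
m = -3
b(H, R) = H² + R² (b(H, R) = 7 + ((H*H + R*R) - 7) = 7 + ((H² + R²) - 7) = 7 + (-7 + H² + R²) = H² + R²)
-7865*b(0*Z, m) = -7865*((0*3)² + (-3)²) = -7865*(0² + 9) = -7865*(0 + 9) = -7865*9 = -70785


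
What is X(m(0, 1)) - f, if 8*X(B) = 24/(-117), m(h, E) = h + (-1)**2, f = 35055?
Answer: -1367146/39 ≈ -35055.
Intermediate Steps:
m(h, E) = 1 + h (m(h, E) = h + 1 = 1 + h)
X(B) = -1/39 (X(B) = (24/(-117))/8 = (24*(-1/117))/8 = (1/8)*(-8/39) = -1/39)
X(m(0, 1)) - f = -1/39 - 1*35055 = -1/39 - 35055 = -1367146/39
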